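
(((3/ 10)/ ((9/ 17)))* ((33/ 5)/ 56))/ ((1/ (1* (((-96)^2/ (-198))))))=-3.11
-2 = -2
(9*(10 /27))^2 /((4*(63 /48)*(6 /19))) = 3800 /567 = 6.70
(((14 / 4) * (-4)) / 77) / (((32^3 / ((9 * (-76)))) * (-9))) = -19 / 45056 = -0.00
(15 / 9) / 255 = 0.01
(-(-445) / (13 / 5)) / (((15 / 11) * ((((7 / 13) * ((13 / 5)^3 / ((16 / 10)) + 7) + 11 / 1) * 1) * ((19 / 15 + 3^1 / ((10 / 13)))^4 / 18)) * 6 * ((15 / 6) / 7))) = 322963200 / 4515094169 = 0.07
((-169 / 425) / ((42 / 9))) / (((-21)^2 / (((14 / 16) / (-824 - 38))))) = 169 / 861655200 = 0.00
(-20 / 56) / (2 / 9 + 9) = -0.04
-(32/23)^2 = -1024/529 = -1.94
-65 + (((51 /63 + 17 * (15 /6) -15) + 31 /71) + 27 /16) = -824615 /23856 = -34.57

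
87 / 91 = 0.96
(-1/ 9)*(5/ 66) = -5/ 594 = -0.01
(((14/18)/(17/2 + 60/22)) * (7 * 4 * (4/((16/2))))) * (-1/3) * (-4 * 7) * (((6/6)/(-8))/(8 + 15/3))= -7546/86697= -0.09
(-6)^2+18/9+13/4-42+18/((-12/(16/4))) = -27/4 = -6.75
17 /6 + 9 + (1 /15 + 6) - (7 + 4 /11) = 1159 /110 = 10.54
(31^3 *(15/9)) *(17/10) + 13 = 506525/6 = 84420.83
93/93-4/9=5/9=0.56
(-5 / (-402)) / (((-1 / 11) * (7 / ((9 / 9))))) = -55 / 2814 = -0.02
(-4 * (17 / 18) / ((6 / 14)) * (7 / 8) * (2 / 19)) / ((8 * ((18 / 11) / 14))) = -64141 / 73872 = -0.87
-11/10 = -1.10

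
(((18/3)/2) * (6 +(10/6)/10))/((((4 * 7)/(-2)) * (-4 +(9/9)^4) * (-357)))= -37/29988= -0.00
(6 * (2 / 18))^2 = 4 / 9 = 0.44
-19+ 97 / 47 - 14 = -1454 / 47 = -30.94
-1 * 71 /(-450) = 71 /450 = 0.16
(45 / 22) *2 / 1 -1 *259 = -2804 / 11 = -254.91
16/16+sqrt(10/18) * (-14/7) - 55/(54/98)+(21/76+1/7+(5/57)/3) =-74365/756 - 2 * sqrt(5)/3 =-99.86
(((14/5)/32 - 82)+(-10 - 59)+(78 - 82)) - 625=-62393/80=-779.91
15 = 15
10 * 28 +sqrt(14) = 283.74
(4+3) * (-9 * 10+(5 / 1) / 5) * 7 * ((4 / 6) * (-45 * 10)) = 1308300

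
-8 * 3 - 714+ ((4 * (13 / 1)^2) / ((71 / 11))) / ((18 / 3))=-153476 / 213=-720.54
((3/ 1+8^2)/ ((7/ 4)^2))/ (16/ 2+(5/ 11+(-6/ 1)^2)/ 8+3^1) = 94336/ 67081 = 1.41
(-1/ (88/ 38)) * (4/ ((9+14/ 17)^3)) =-93347/ 51232093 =-0.00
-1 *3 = -3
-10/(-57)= 10/57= 0.18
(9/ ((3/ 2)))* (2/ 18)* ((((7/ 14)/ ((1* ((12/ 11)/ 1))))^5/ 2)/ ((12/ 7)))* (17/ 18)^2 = 325806173/ 92876046336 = 0.00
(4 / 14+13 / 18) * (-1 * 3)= -127 / 42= -3.02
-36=-36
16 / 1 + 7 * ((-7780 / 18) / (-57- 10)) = 61.16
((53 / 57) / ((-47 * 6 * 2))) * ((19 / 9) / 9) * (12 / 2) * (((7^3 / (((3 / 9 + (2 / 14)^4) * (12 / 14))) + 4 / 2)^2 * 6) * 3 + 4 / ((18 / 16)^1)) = -143145346627794149 / 2376159333696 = -60242.32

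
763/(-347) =-763/347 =-2.20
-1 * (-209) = 209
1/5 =0.20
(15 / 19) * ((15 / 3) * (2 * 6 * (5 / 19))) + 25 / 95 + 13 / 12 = 59833 / 4332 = 13.81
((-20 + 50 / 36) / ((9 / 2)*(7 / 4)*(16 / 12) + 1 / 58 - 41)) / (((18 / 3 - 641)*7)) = -1943 / 14145768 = -0.00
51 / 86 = 0.59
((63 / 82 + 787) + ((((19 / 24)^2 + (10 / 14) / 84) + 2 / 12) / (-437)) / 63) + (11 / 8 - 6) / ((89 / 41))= 2227597381462463 / 2835400510656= 785.64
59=59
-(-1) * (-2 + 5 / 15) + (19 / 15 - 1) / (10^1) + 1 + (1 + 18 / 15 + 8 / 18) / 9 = -701 / 2025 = -0.35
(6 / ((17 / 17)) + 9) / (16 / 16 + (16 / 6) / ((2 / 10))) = 45 / 43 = 1.05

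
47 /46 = 1.02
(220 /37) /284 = 55 /2627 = 0.02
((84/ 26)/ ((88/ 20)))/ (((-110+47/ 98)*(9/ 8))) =-27440/ 4604457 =-0.01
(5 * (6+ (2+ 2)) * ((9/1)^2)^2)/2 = 164025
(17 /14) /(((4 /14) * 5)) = 17 /20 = 0.85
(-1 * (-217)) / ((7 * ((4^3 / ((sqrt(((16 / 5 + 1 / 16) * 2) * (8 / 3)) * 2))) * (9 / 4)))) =31 * sqrt(435) / 360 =1.80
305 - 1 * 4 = 301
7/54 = 0.13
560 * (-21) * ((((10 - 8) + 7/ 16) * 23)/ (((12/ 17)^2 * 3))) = -21170695/ 48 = -441056.15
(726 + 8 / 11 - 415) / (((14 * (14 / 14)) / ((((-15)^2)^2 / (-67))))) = -173593125 / 10318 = -16824.30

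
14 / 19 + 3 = 71 / 19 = 3.74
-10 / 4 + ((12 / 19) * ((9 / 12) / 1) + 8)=227 / 38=5.97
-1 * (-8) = 8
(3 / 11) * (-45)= -135 / 11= -12.27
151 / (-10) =-151 / 10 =-15.10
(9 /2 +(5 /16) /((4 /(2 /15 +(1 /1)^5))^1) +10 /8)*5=5605 /192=29.19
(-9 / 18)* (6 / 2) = -1.50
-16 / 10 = -8 / 5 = -1.60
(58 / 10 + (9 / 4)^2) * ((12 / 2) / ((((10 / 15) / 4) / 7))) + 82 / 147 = 8049449 / 2940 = 2737.91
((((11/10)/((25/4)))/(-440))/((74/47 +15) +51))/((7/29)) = -1363/55580000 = -0.00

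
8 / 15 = 0.53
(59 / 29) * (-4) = -236 / 29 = -8.14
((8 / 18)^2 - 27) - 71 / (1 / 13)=-76934 / 81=-949.80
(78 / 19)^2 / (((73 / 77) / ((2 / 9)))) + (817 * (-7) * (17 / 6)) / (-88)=2617084631 / 13914384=188.08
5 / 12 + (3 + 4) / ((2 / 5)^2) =265 / 6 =44.17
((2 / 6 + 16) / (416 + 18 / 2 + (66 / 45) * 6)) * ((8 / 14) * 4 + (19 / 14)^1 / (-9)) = 9415 / 117126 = 0.08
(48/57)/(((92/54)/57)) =648/23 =28.17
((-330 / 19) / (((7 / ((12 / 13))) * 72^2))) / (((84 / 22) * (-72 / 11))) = 6655 / 376451712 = 0.00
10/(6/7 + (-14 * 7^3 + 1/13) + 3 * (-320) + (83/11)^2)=-55055/31404099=-0.00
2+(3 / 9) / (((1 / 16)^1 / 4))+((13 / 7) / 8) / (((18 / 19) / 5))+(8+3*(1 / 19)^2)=11850683 / 363888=32.57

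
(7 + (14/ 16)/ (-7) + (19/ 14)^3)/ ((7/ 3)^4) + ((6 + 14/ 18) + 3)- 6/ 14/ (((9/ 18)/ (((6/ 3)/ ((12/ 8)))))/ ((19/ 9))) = 113866471/ 14823774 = 7.68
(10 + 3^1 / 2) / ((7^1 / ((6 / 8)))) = 69 / 56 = 1.23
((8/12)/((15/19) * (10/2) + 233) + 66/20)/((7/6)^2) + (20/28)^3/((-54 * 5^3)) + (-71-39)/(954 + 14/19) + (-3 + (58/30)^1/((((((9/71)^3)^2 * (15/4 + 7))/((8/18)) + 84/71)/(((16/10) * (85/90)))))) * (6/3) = 1432408905699697663490444/1146326997075681607151175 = 1.25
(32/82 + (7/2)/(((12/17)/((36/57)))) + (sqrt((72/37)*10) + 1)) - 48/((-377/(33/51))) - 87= -822740285/9985222 + 12*sqrt(185)/37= -77.98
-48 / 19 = -2.53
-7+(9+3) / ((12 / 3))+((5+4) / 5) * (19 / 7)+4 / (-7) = 11 / 35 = 0.31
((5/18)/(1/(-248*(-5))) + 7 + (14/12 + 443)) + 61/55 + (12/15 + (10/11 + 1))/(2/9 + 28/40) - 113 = 56422669/82170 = 686.66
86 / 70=43 / 35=1.23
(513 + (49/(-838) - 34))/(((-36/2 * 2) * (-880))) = 0.02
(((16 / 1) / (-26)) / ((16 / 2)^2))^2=0.00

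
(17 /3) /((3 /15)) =85 /3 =28.33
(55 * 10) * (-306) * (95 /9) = -1776500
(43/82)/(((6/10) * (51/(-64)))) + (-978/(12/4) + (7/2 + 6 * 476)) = 31771531/12546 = 2532.40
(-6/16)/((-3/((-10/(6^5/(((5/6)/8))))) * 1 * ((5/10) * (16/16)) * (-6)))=25/4478976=0.00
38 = 38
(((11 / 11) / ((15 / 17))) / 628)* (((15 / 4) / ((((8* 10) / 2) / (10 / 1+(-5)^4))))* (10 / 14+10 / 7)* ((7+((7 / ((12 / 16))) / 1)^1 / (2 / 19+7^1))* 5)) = 5192395 / 542592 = 9.57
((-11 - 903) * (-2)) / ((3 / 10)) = 18280 / 3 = 6093.33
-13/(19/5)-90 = -1775/19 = -93.42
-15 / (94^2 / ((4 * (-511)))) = 3.47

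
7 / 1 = 7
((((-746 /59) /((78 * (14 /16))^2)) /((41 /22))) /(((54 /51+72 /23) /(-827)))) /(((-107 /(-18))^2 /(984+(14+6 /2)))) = 1868041149568 /229343379811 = 8.15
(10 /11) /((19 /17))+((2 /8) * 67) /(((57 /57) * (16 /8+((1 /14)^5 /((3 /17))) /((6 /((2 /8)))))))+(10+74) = 1508380416094 /16186354657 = 93.19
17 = 17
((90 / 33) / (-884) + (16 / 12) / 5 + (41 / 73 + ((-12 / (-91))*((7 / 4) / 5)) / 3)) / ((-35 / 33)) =-0.79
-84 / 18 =-14 / 3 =-4.67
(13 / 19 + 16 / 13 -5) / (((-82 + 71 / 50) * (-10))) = -1270 / 331721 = -0.00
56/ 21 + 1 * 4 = 20/ 3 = 6.67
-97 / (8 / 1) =-97 / 8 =-12.12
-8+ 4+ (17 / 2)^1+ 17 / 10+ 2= 41 / 5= 8.20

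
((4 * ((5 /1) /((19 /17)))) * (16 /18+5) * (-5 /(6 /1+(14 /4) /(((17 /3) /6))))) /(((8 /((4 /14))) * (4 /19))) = -76585 /8316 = -9.21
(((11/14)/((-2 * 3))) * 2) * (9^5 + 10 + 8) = -216579/14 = -15469.93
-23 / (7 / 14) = -46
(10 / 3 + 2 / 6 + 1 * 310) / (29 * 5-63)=941 / 246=3.83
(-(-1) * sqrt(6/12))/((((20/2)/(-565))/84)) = -2373 * sqrt(2) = -3355.93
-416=-416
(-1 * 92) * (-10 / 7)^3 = 92000 / 343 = 268.22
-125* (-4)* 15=7500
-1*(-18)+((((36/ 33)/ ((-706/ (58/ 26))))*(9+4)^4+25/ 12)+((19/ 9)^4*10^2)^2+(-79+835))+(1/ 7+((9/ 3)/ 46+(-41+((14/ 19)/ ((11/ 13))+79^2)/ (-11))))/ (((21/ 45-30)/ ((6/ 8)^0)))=39328640113203913342854437/ 9966515482593212004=3946077.26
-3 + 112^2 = 12541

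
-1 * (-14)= 14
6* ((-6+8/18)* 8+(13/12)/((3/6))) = -761/3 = -253.67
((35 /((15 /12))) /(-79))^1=-28 /79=-0.35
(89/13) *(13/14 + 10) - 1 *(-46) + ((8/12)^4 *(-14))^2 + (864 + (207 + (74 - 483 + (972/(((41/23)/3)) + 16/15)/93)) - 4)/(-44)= 4720927454039/41736850155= 113.11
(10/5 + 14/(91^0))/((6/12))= 32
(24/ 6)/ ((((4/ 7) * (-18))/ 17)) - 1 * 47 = -965/ 18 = -53.61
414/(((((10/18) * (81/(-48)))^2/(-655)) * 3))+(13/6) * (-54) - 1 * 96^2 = -1682651/15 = -112176.73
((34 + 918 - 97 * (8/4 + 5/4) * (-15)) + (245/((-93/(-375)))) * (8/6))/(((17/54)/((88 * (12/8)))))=1546323966/527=2934201.07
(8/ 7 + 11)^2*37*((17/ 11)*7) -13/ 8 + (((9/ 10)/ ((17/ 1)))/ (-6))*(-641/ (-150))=38627374259/ 654500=59018.14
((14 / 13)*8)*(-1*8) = -896 / 13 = -68.92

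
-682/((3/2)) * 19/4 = -2159.67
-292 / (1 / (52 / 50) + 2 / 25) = -189800 / 677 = -280.35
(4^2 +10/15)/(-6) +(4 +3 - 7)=-25/9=-2.78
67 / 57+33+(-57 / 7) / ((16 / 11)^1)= 182437 / 6384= 28.58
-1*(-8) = 8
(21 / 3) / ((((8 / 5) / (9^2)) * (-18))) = -315 / 16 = -19.69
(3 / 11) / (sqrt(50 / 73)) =3 * sqrt(146) / 110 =0.33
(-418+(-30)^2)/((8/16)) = 964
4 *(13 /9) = 5.78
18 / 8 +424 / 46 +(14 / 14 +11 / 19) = 22805 / 1748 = 13.05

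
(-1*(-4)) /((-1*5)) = -4 /5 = -0.80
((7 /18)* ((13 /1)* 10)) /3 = 16.85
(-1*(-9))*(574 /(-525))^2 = 6724 /625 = 10.76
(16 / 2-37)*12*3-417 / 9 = -3271 / 3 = -1090.33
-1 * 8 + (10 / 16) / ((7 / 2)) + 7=-23 / 28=-0.82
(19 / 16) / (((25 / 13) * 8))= 247 / 3200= 0.08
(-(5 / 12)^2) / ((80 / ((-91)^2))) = -41405 / 2304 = -17.97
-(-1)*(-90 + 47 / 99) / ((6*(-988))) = 8863 / 586872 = 0.02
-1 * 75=-75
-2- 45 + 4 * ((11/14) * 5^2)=221/7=31.57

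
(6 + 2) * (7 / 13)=56 / 13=4.31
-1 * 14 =-14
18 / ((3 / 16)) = 96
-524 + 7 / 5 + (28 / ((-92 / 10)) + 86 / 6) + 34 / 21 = -1230904 / 2415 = -509.69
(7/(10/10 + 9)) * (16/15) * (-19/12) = -266/225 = -1.18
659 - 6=653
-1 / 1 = -1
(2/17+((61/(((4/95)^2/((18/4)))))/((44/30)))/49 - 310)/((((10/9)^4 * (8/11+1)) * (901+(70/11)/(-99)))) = 7728883668488763/9938029064320000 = 0.78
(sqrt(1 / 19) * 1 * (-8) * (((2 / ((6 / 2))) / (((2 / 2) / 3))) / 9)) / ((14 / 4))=-32 * sqrt(19) / 1197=-0.12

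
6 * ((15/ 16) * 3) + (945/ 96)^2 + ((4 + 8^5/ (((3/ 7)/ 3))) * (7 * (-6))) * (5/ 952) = -878838615/ 17408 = -50484.75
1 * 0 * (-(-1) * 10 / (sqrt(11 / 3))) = 0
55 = 55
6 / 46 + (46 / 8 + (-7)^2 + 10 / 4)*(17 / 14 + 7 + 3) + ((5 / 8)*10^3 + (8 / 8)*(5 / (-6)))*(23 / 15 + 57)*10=4242529463 / 11592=365987.70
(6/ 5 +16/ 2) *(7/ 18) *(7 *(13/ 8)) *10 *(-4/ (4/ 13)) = -190463/ 36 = -5290.64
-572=-572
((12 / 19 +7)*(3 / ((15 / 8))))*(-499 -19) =-120176 / 19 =-6325.05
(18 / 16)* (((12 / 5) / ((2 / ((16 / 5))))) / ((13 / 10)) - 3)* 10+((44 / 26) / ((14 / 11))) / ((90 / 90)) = 295 / 364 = 0.81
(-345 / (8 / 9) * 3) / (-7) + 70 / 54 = 253465 / 1512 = 167.64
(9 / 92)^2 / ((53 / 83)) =6723 / 448592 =0.01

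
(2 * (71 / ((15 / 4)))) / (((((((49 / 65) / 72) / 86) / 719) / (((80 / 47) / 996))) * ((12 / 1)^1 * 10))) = 1826329024 / 573447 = 3184.83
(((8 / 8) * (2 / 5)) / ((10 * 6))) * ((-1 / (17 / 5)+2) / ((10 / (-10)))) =-29 / 2550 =-0.01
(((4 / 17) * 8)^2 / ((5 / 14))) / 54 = 7168 / 39015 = 0.18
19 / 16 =1.19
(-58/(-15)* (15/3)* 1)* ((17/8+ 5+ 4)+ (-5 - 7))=-16.92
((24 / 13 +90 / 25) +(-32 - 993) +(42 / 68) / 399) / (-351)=42811001 / 14738490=2.90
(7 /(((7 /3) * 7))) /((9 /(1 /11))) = 1 /231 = 0.00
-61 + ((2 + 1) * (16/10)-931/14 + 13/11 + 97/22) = -6441/55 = -117.11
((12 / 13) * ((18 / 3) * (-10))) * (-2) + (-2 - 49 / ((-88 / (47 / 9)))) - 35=789467 / 10296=76.68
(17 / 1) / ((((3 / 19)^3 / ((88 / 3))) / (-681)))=-2329261528 / 27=-86268945.48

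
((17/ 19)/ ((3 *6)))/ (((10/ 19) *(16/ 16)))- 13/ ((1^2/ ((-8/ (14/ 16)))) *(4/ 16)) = 599159/ 1260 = 475.52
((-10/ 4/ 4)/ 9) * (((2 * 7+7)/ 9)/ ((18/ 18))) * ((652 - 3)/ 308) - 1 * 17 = -14983/ 864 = -17.34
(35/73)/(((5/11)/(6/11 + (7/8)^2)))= 6461/4672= 1.38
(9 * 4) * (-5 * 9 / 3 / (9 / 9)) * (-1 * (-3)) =-1620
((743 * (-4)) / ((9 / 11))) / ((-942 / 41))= 670186 / 4239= 158.10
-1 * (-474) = 474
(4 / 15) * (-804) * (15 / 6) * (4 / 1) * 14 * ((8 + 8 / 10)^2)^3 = -217805516701696 / 15625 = -13939553068.91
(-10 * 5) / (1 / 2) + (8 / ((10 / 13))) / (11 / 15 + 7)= -2861 / 29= -98.66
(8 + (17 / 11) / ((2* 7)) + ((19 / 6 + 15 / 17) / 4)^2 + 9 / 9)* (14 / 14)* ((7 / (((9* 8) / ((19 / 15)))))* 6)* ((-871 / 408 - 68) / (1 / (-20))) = 70629198978665 / 6723813888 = 10504.34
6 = 6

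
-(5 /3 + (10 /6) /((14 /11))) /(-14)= 125 /588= 0.21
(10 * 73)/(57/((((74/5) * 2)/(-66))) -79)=-54020/15251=-3.54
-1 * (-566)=566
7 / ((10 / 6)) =21 / 5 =4.20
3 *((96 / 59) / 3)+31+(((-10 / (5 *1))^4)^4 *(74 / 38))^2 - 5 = 16287562986.70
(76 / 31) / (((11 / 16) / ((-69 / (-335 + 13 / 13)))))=41952 / 56947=0.74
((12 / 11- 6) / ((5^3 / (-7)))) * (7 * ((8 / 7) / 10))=1512 / 6875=0.22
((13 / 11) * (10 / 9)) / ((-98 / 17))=-0.23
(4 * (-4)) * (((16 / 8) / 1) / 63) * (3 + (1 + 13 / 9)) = -224 / 81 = -2.77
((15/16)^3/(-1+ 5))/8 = 3375/131072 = 0.03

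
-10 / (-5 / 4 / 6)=48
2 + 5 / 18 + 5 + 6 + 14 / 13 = 3359 / 234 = 14.35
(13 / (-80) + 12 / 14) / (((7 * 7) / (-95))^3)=-66703775 / 13176688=-5.06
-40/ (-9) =40/ 9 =4.44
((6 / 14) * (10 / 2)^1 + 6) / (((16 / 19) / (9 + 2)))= 11913 / 112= 106.37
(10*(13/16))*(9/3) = 195/8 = 24.38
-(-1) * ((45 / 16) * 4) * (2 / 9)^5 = 40 / 6561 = 0.01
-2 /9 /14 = -1 /63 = -0.02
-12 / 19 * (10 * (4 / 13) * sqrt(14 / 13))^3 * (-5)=102.81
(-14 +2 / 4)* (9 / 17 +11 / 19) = -4833 / 323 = -14.96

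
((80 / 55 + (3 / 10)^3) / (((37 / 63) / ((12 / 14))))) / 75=146673 / 5087500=0.03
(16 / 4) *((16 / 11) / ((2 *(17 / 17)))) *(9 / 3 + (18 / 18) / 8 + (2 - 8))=-92 / 11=-8.36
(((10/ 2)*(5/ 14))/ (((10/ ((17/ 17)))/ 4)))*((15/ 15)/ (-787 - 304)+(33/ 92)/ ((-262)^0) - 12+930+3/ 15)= 460987407/ 702604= 656.11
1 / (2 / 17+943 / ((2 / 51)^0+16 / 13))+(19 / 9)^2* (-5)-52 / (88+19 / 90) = -1021976869796 / 44684240733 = -22.87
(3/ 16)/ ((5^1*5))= 3/ 400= 0.01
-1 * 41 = -41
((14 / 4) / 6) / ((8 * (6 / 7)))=49 / 576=0.09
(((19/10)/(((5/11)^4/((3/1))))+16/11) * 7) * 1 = 64959349/68750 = 944.86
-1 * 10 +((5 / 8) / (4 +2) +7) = -139 / 48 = -2.90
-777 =-777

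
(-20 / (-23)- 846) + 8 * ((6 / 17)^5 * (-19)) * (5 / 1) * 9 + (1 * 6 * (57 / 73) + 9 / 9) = -2090490015013 / 2383939903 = -876.91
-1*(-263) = 263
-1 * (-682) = 682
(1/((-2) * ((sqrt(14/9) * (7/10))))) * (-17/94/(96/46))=1955 * sqrt(14)/147392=0.05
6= 6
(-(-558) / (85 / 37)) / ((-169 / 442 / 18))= -743256 / 65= -11434.71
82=82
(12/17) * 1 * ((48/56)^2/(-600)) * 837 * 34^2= -1024488/1225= -836.32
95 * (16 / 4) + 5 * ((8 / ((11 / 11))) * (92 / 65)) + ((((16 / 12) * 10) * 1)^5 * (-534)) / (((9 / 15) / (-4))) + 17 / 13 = 4739073383399 / 3159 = 1500181507.88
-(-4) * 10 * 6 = 240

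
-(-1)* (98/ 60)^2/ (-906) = -2401/ 815400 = -0.00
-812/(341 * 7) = -116/341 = -0.34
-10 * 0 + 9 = 9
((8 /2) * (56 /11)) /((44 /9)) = 504 /121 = 4.17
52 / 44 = 13 / 11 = 1.18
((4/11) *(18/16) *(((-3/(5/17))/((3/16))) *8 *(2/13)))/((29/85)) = -80.28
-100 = -100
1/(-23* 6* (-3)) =1/414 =0.00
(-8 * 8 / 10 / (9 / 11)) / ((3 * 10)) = -176 / 675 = -0.26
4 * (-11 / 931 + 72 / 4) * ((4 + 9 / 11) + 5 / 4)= 4471449 / 10241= 436.62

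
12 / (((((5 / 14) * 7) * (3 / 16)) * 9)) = 128 / 45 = 2.84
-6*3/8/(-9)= 1/4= 0.25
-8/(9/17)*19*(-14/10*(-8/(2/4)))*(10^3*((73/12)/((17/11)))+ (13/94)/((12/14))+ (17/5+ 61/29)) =-7774748071328/306675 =-25351750.46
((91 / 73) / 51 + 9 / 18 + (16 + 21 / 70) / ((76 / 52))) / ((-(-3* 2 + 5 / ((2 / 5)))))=-8260012 / 4597905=-1.80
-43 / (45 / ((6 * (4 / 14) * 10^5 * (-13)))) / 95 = 8944000 / 399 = 22416.04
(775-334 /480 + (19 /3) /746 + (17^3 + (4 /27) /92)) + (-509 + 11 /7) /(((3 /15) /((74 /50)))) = 250652846429 /129714480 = 1932.34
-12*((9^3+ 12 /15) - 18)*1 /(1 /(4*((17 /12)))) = -48402.40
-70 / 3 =-23.33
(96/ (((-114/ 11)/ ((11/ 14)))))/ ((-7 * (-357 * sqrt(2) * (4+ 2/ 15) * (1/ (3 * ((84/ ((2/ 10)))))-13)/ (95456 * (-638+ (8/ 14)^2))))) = -182835417600 * sqrt(2)/ 110827759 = -2333.06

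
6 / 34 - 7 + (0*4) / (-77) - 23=-507 / 17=-29.82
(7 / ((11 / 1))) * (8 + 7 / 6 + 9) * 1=763 / 66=11.56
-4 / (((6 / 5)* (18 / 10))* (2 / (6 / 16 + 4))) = -875 / 216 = -4.05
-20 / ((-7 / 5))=100 / 7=14.29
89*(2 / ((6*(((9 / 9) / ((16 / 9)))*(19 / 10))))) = 14240 / 513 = 27.76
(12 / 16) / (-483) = -1 / 644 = -0.00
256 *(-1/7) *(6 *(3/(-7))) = 4608/49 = 94.04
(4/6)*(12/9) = 8/9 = 0.89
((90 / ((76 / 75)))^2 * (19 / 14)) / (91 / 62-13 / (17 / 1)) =2000953125 / 131404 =15227.49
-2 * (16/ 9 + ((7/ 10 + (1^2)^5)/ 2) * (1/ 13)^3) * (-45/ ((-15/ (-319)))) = 224318567/ 65910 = 3403.41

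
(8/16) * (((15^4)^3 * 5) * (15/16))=9730975341796875/32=304092979431152.34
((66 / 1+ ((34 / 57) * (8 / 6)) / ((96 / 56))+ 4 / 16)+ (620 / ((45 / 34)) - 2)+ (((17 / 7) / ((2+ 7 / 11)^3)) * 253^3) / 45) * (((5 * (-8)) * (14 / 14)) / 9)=-168958904606054 / 788228091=-214352.81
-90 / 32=-2.81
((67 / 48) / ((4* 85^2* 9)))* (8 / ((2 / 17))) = 67 / 183600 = 0.00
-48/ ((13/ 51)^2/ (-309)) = 38578032/ 169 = 228272.38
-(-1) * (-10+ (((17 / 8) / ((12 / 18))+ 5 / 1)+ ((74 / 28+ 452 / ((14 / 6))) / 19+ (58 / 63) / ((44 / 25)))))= 1905565 / 210672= 9.05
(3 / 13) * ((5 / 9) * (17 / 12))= 85 / 468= 0.18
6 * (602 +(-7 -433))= 972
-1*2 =-2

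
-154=-154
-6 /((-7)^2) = -6 /49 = -0.12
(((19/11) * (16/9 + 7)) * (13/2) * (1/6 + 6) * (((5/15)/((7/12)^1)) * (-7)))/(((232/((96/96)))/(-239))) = 172553459/68904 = 2504.26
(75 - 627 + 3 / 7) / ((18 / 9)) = -3861 / 14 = -275.79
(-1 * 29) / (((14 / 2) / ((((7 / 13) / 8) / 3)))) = -29 / 312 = -0.09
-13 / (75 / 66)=-286 / 25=-11.44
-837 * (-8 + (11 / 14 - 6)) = 154845 / 14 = 11060.36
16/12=4/3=1.33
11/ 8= 1.38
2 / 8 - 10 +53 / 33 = -1075 / 132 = -8.14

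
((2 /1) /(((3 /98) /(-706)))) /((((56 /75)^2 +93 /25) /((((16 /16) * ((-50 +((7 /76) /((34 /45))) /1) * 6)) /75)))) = 334398576750 /7771703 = 43027.71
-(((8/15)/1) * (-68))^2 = -295936/225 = -1315.27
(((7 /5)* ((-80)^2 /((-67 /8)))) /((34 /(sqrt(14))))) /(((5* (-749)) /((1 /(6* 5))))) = 512* sqrt(14) /1828095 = 0.00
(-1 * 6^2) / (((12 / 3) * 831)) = -0.01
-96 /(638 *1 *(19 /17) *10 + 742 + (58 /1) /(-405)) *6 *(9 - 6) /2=-743580 /6775223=-0.11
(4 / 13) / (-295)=-4 / 3835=-0.00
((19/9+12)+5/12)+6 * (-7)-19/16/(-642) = -846527/30816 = -27.47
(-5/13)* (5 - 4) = -0.38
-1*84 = -84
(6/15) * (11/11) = 2/5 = 0.40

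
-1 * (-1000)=1000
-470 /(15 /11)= -1034 /3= -344.67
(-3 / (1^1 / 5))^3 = -3375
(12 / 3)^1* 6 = 24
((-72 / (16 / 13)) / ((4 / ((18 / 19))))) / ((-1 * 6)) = 351 / 152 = 2.31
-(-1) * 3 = 3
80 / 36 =20 / 9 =2.22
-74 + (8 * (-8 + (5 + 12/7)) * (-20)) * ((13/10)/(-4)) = -986/7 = -140.86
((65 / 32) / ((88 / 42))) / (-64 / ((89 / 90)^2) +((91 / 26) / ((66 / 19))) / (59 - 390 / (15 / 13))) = -696137085 / 46997387552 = -0.01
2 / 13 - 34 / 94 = -127 / 611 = -0.21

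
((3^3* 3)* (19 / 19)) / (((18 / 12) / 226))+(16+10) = 12230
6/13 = 0.46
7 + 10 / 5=9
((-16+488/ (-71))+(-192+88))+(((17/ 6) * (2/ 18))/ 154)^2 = -622955930329/ 4910065776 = -126.87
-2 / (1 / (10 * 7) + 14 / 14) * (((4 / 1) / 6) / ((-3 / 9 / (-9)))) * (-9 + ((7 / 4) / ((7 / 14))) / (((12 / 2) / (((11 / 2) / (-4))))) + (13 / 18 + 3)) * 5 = 306425 / 284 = 1078.96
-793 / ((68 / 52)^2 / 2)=-268034 / 289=-927.45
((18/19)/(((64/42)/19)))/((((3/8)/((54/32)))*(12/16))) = 567/8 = 70.88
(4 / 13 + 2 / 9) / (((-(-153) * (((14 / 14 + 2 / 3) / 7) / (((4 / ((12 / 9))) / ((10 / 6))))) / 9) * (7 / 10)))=372 / 1105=0.34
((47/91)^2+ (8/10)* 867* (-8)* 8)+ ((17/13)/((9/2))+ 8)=-16538671753/372645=-44381.84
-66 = -66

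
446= 446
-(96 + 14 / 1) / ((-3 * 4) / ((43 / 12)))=2365 / 72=32.85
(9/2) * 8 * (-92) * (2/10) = -3312/5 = -662.40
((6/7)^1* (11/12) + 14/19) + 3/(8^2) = 13359/8512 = 1.57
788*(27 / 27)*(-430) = -338840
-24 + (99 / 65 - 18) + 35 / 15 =-7438 / 195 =-38.14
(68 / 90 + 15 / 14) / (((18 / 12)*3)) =1151 / 2835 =0.41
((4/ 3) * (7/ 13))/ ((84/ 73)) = 73/ 117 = 0.62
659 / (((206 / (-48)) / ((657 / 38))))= -5195556 / 1957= -2654.86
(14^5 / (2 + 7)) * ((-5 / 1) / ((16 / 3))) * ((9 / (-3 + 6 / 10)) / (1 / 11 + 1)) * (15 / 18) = 160483.51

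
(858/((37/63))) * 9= 486486/37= 13148.27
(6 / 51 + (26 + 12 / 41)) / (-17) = -18408 / 11849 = -1.55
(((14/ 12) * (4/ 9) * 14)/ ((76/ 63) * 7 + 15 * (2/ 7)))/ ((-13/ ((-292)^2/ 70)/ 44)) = -183829184/ 78195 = -2350.91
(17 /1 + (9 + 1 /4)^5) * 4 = 69361365 /256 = 270942.83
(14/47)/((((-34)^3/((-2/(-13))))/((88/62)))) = -0.00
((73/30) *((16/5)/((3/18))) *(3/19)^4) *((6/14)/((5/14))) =567648/16290125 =0.03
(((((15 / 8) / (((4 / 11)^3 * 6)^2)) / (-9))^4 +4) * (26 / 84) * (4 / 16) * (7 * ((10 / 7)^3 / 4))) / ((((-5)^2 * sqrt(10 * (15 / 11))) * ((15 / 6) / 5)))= 88185470280510703291072109917 * sqrt(66) / 1936829461378039656412618948608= 0.37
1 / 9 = 0.11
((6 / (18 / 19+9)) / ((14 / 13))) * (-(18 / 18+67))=-16796 / 441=-38.09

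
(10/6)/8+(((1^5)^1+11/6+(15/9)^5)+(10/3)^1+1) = 39337/1944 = 20.24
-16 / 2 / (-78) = 4 / 39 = 0.10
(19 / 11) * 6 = 10.36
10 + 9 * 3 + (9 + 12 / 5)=242 / 5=48.40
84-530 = -446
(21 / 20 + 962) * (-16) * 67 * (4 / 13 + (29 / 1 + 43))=-970446224 / 13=-74649709.54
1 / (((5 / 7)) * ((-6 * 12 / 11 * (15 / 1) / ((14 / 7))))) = -77 / 2700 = -0.03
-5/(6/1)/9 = -5/54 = -0.09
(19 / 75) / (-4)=-19 / 300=-0.06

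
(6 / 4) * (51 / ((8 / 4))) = 153 / 4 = 38.25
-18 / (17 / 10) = -180 / 17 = -10.59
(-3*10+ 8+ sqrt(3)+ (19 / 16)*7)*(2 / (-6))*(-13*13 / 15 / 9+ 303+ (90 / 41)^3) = 26517075311 / 18608670 - 2905980856*sqrt(3) / 27913005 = 1244.66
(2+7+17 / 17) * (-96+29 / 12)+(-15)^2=-4265 / 6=-710.83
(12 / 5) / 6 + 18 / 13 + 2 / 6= 413 / 195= 2.12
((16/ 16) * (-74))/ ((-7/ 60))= 634.29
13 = 13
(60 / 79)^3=216000 / 493039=0.44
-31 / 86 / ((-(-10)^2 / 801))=24831 / 8600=2.89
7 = 7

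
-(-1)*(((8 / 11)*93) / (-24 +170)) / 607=372 / 487421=0.00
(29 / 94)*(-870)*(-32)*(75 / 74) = 15138000 / 1739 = 8705.00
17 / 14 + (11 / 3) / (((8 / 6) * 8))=349 / 224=1.56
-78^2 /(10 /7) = -21294 /5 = -4258.80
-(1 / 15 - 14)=209 / 15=13.93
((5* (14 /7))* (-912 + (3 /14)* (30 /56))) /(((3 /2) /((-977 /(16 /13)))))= 7566811265 /1568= 4825772.49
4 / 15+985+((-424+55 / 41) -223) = 208859 / 615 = 339.61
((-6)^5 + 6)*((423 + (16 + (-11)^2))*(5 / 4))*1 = -5439000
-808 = -808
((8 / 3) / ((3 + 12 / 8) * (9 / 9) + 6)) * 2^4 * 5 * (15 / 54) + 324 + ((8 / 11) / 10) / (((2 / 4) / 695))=2686492 / 6237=430.73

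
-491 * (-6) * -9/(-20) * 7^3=4547151/10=454715.10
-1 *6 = -6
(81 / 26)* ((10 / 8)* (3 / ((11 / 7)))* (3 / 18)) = 2835 / 2288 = 1.24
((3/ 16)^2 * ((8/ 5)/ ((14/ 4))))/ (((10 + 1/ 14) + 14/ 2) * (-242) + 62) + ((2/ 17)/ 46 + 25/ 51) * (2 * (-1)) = -5739223/ 5823600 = -0.99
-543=-543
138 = 138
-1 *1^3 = -1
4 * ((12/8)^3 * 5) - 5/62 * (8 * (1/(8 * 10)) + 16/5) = 8337/124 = 67.23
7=7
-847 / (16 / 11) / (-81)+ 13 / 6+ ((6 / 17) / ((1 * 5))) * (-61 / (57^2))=9.35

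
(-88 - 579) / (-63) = 667 / 63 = 10.59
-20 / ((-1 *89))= 20 / 89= 0.22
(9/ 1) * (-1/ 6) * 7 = -21/ 2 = -10.50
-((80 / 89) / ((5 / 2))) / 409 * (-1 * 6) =192 / 36401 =0.01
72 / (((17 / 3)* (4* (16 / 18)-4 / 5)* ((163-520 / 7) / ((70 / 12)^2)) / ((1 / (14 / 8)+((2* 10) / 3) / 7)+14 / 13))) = 2174375 / 472719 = 4.60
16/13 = 1.23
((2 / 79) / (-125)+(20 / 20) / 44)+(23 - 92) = -29970713 / 434500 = -68.98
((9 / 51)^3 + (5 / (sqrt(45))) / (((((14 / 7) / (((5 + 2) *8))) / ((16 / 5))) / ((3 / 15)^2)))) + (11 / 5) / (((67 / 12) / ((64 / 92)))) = 10584291 / 37854665 + 448 *sqrt(5) / 375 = 2.95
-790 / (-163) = 790 / 163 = 4.85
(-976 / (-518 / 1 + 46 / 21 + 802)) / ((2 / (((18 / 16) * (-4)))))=23058 / 3005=7.67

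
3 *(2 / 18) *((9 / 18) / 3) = 1 / 18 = 0.06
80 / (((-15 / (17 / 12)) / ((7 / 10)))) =-238 / 45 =-5.29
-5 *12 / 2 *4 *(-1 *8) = 960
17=17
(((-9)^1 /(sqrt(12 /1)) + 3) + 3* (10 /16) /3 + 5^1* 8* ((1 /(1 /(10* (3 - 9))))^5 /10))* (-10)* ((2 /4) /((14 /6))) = 45* sqrt(3) /14 + 53321142795 /8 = 6665142854.94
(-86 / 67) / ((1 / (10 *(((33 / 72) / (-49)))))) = 2365 / 19698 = 0.12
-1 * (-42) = 42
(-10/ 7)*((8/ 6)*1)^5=-10240/ 1701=-6.02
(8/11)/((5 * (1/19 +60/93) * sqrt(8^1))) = 1178 * sqrt(2)/22605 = 0.07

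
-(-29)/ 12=29/ 12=2.42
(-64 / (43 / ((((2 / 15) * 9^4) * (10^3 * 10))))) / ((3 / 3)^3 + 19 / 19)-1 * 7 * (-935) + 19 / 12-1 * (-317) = -3355690391 / 516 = -6503275.95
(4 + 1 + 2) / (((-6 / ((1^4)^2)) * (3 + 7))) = -7 / 60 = -0.12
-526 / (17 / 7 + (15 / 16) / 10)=-117824 / 565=-208.54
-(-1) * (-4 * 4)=-16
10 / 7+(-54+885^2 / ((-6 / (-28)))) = 3654997.43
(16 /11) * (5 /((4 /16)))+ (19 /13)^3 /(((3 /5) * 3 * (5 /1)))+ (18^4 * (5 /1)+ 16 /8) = 114169812455 /217503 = 524911.44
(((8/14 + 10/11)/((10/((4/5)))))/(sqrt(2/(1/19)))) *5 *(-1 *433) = -2598 *sqrt(38)/385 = -41.60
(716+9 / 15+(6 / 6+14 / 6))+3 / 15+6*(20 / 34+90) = 322234 / 255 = 1263.66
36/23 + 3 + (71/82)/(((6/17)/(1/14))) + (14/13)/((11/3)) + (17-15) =159356215/22654632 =7.03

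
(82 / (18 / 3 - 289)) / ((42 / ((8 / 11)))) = -0.01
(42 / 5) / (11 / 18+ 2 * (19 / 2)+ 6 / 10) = 756 / 1819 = 0.42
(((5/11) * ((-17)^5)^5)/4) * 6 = -86559411185226035684093549865855/22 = -3934518690237547076549707000000.00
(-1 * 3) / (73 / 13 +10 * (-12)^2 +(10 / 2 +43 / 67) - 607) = -871 / 245116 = -0.00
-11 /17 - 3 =-62 /17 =-3.65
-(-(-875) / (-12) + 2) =851 / 12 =70.92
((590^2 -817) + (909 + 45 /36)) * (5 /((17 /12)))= 20891595 /17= 1228917.35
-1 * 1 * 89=-89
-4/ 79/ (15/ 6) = -8/ 395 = -0.02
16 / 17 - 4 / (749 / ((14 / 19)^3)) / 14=11740704 / 12476521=0.94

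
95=95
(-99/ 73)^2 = 9801/ 5329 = 1.84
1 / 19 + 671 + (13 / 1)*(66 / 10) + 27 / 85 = 244566 / 323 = 757.17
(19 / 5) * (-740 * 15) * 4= -168720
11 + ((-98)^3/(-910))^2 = 4519650459/4225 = 1069739.75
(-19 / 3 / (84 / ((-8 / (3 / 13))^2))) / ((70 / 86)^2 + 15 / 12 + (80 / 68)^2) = -27.49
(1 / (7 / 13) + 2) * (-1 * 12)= -324 / 7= -46.29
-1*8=-8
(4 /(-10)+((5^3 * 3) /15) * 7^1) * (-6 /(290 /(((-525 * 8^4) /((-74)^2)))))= 56318976 /39701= 1418.58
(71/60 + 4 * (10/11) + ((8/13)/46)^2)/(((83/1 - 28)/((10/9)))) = 0.10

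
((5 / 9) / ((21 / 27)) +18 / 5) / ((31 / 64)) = 9664 / 1085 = 8.91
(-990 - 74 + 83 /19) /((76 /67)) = -1348911 /1444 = -934.15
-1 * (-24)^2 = -576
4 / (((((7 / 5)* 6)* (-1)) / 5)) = -50 / 21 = -2.38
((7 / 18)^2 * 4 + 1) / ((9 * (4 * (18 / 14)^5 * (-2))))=-1092455 / 172186884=-0.01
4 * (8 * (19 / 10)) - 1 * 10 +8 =294 / 5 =58.80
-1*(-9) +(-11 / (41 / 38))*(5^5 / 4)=-652387 / 82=-7955.94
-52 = -52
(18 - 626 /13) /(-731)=392 /9503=0.04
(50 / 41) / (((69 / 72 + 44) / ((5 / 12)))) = 500 / 44239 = 0.01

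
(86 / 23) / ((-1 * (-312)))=43 / 3588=0.01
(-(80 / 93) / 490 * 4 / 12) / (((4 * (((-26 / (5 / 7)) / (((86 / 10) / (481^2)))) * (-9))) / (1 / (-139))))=43 / 360071823473271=0.00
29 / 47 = 0.62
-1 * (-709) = 709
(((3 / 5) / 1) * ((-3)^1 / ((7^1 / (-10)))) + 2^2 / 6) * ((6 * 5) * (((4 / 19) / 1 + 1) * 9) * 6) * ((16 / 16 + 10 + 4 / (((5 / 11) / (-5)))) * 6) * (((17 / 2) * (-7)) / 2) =710697240 / 19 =37405117.89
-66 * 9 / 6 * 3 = -297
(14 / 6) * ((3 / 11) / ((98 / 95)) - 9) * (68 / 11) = -106726 / 847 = -126.00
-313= -313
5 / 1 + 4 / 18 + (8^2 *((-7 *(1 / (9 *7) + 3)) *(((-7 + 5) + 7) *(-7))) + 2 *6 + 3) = 425782 / 9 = 47309.11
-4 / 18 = -2 / 9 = -0.22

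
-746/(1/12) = -8952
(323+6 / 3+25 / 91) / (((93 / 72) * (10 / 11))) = 781440 / 2821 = 277.01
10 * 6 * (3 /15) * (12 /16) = 9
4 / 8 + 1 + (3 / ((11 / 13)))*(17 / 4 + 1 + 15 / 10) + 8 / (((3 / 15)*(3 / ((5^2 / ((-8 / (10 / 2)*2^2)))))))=-1759 / 66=-26.65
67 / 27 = 2.48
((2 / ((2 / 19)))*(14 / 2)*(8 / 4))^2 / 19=3724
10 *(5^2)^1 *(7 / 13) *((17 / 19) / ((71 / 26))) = 59500 / 1349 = 44.11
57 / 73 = 0.78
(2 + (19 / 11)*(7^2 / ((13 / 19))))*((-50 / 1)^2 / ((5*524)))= 119.94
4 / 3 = 1.33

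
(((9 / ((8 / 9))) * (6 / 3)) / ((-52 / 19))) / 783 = -57 / 6032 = -0.01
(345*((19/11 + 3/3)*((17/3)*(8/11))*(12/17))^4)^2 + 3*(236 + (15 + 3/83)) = 7126661757871941636232168639788/3813827578676489363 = 1868637637872.74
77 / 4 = 19.25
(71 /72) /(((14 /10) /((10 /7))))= 1775 /1764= 1.01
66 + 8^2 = 130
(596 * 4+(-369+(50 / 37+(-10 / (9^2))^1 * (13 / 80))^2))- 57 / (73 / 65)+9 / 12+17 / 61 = 5035249830549685 / 2559800708928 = 1967.05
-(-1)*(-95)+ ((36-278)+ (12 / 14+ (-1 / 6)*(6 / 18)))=-42361 / 126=-336.20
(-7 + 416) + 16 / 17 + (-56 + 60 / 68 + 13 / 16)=355.64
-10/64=-5/32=-0.16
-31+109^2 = 11850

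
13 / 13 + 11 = 12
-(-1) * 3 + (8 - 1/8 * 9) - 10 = -1/8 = -0.12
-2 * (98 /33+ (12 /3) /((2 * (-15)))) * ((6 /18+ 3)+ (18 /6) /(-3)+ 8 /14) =-6344 /385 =-16.48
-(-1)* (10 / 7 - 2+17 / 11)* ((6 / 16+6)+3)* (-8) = -5625 / 77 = -73.05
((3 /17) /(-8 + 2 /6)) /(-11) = 9 /4301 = 0.00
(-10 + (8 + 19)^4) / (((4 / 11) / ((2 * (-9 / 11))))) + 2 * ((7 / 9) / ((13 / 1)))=-559596815 / 234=-2391439.38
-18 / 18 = -1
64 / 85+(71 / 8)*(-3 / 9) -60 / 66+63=1343831 / 22440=59.89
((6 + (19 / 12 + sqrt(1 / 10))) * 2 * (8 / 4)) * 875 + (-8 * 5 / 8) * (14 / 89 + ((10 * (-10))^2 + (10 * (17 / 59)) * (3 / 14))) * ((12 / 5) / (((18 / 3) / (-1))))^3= 350 * sqrt(10) + 81991766573 / 2756775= 30848.71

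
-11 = -11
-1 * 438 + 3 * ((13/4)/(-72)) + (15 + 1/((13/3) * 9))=-528041/1248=-423.11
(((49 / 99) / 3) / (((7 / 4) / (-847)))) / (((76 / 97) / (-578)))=30219574 / 513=58907.55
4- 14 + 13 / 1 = 3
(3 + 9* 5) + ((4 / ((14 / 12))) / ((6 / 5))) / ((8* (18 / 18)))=677 / 14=48.36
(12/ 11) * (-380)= -4560/ 11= -414.55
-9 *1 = -9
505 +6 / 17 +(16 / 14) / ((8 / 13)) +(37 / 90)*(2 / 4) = 10868843 / 21420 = 507.42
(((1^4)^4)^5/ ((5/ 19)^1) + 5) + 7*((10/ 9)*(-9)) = -306/ 5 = -61.20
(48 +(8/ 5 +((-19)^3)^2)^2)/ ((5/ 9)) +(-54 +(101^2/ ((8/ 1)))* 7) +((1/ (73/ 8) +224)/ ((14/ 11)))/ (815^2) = 54089361524288266710944637/ 13576759000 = 3983967125312327.24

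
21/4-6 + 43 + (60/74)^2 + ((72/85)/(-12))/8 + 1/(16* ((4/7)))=320295803/7447360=43.01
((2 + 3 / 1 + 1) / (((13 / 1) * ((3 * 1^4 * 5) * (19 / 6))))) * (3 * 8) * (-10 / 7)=-0.33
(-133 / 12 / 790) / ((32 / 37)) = -4921 / 303360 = -0.02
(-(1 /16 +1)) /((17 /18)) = -9 /8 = -1.12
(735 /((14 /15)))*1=1575 /2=787.50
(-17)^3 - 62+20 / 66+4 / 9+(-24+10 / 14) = -3463294 / 693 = -4997.54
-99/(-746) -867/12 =-107599/1492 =-72.12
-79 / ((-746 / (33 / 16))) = 2607 / 11936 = 0.22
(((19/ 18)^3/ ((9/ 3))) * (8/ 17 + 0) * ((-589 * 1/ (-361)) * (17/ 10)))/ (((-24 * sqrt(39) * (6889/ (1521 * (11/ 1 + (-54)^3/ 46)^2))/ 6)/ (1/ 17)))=-896023023457003 * sqrt(39)/ 1806542977320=-3097.44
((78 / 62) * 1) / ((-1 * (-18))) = 0.07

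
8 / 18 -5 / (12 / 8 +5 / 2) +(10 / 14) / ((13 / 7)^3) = -54893 / 79092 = -0.69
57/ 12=19/ 4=4.75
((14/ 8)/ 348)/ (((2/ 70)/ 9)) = 735/ 464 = 1.58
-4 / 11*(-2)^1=8 / 11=0.73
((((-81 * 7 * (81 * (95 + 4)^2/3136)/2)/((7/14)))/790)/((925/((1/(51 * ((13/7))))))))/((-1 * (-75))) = -7144929/258393200000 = -0.00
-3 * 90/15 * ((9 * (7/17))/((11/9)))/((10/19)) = -96957/935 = -103.70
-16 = -16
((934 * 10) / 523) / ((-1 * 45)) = -1868 / 4707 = -0.40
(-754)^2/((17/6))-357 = 3405027/17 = 200295.71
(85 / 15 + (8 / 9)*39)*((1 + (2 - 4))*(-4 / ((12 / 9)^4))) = 3267 / 64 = 51.05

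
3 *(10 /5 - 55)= -159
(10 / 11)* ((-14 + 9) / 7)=-50 / 77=-0.65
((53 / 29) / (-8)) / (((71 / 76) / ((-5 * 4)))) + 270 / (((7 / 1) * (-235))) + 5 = 6588899 / 677411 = 9.73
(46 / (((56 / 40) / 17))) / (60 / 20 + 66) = 170 / 21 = 8.10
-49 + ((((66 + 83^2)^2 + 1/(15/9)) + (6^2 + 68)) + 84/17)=4111627271/85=48372085.54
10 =10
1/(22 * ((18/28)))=0.07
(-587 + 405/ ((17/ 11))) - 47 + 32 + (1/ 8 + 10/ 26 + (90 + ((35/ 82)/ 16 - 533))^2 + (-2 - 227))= 74431228359365/ 380417024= 195656.93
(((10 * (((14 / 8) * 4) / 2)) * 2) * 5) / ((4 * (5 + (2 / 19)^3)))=1200325 / 68606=17.50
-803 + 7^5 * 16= 268109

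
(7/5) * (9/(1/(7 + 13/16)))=1575/16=98.44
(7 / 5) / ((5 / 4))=28 / 25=1.12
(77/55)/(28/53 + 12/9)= 1113/1480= 0.75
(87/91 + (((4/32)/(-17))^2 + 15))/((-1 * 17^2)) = -26856283/486426304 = -0.06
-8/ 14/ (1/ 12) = -48/ 7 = -6.86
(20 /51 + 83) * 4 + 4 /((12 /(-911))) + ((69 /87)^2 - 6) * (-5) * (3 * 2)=8193535 /42891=191.03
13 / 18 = 0.72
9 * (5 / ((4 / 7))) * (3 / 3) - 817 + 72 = -2665 / 4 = -666.25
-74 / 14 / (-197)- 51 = -70292 / 1379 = -50.97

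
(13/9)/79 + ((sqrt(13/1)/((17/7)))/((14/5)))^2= 246103/821916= 0.30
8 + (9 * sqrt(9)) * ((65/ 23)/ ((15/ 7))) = 1003/ 23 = 43.61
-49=-49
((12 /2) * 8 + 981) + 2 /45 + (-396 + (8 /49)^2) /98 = 5426580773 /5294205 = 1025.00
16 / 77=0.21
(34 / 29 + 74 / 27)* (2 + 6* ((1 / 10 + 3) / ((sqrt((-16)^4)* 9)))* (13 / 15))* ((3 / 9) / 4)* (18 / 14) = 44275949 / 52617600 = 0.84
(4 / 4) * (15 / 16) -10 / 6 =-35 / 48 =-0.73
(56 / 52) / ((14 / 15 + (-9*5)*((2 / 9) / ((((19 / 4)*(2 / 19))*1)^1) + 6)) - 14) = -105 / 29549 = -0.00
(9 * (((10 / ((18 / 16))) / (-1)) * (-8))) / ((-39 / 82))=-52480 / 39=-1345.64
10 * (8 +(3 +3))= 140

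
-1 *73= -73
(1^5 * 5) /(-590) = -1 /118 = -0.01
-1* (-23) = 23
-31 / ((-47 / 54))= 1674 / 47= 35.62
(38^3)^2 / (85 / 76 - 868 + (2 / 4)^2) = -28603895648 / 8233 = -3474298.03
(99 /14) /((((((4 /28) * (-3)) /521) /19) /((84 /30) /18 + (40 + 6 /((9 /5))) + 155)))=-486298274 /15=-32419884.93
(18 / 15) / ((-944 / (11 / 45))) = -11 / 35400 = -0.00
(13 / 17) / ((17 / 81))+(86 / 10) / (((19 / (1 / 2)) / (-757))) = -9207169 / 54910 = -167.68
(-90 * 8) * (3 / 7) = -2160 / 7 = -308.57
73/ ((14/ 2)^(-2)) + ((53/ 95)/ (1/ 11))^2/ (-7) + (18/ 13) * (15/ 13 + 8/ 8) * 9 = 38419229334/ 10676575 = 3598.46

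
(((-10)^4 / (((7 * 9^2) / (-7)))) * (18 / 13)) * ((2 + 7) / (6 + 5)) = -20000 / 143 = -139.86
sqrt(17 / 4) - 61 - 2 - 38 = -101 +sqrt(17) / 2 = -98.94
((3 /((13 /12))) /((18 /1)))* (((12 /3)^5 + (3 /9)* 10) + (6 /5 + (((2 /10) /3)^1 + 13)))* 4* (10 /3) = 27776 /13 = 2136.62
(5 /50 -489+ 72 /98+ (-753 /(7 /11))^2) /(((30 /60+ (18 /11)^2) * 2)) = 220235.25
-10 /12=-5 /6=-0.83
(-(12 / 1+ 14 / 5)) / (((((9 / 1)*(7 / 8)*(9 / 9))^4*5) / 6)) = -606208 / 131274675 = -0.00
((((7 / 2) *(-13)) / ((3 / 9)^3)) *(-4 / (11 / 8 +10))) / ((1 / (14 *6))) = 36288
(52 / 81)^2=2704 / 6561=0.41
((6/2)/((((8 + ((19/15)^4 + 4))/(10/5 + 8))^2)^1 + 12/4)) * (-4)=-3075468750000/1313247015541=-2.34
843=843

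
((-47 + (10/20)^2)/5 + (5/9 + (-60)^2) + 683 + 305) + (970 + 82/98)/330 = 444559949/97020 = 4582.15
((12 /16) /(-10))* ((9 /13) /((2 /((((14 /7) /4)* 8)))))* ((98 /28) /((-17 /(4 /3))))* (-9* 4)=-1134 /1105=-1.03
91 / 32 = 2.84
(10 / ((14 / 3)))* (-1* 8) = -120 / 7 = -17.14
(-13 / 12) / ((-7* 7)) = 13 / 588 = 0.02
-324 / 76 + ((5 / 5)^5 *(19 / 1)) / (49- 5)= -3203 / 836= -3.83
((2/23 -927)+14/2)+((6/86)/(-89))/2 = -161943401/176042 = -919.91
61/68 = 0.90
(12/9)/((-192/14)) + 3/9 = 17/72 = 0.24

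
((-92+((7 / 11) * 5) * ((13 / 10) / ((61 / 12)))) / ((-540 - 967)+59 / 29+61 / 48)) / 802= 0.00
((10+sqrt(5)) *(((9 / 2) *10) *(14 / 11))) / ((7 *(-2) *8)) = -225 / 44-45 *sqrt(5) / 88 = -6.26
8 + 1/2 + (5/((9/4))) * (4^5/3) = 41419/54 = 767.02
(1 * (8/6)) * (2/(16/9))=3/2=1.50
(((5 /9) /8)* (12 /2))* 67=335 /12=27.92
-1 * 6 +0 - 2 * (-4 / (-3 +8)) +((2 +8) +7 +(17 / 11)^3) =108418 / 6655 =16.29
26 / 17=1.53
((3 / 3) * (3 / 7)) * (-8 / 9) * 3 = -8 / 7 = -1.14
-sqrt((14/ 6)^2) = -7/ 3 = -2.33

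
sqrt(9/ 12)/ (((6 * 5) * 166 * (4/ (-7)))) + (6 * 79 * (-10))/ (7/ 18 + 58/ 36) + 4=-2366.00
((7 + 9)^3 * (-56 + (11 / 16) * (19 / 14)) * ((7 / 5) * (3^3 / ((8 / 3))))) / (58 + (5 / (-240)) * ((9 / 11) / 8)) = -4501702656 / 81661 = -55126.71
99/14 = 7.07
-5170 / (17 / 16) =-82720 / 17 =-4865.88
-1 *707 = -707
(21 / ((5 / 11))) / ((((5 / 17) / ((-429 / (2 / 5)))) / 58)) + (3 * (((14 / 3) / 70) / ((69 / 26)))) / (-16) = -26968405477 / 2760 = -9771161.40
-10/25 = -2/5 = -0.40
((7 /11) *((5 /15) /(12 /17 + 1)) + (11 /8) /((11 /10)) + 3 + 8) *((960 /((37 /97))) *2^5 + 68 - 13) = 141248436875 /141636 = 997263.67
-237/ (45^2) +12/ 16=1709/ 2700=0.63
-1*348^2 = -121104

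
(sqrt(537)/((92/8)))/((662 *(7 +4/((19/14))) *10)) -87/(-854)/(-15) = -29/4270 +19 *sqrt(537)/14388570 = -0.01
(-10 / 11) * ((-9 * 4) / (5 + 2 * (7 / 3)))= 1080 / 319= 3.39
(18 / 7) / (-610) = -9 / 2135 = -0.00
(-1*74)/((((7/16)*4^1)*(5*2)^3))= -37/875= -0.04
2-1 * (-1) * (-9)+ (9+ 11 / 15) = 41 / 15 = 2.73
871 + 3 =874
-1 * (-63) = 63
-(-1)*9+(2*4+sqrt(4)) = 19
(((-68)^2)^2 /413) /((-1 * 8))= -2672672 /413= -6471.36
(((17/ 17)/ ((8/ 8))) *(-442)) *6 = -2652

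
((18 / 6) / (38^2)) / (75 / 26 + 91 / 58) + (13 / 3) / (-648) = -7329881 / 1178295336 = -0.01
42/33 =14/11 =1.27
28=28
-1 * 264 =-264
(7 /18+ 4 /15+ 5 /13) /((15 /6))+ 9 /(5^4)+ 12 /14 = 659096 /511875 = 1.29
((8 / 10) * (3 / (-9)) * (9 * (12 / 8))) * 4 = -72 / 5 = -14.40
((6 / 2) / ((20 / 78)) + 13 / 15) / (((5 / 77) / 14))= 203203 / 75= 2709.37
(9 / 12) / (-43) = -0.02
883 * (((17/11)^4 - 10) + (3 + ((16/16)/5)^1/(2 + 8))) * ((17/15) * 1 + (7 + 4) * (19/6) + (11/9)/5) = -2686787703323/65884500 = -40780.27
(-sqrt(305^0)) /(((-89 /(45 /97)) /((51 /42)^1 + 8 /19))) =19575 /2296378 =0.01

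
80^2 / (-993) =-6400 / 993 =-6.45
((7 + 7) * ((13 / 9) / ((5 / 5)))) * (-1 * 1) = -182 / 9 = -20.22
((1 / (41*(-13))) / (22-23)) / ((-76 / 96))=-24 / 10127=-0.00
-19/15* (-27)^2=-4617/5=-923.40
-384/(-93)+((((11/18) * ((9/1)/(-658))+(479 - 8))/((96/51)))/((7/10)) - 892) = -530.42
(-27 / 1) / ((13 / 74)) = -1998 / 13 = -153.69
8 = 8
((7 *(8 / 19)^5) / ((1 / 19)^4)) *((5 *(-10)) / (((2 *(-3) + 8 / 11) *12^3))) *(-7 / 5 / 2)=-689920 / 14877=-46.37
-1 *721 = -721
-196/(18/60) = -1960/3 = -653.33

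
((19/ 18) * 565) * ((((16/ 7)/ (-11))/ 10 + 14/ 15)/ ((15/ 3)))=1131469/ 10395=108.85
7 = 7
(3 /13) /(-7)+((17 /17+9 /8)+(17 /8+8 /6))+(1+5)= 12613 /1092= 11.55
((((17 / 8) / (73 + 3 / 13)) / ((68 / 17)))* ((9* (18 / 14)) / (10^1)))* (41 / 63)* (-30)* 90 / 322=-647595 / 14137088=-0.05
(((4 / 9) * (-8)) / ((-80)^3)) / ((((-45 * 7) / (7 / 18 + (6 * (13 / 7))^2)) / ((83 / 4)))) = -1823593 / 32006016000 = -0.00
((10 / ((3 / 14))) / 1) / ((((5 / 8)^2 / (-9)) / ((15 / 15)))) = -5376 / 5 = -1075.20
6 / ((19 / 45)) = 270 / 19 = 14.21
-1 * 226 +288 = 62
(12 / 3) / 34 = 2 / 17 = 0.12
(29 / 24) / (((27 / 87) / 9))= 841 / 24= 35.04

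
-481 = -481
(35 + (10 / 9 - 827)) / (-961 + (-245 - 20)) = 3559 / 5517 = 0.65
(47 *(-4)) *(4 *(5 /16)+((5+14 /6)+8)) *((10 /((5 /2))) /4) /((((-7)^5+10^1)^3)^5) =9353 /7171286741020588230939414746205833619484718684620689255852717279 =0.00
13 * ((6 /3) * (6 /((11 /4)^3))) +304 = 311.50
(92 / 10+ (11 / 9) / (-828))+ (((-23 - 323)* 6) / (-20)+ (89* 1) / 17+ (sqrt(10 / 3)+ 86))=sqrt(30) / 3+ 25873157 / 126684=206.06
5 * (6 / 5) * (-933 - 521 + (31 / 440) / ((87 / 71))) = -55656919 / 6380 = -8723.66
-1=-1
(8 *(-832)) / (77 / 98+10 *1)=-93184 / 151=-617.11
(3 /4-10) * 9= -333 /4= -83.25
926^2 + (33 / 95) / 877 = 71440612973 / 83315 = 857476.00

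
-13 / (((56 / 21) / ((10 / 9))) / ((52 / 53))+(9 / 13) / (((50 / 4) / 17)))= -4225 / 1101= -3.84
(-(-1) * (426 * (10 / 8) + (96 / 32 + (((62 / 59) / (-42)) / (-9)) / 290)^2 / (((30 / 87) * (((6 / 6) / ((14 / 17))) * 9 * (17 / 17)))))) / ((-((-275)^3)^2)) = -21079100908841551 / 17044536181978057983398437500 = -0.00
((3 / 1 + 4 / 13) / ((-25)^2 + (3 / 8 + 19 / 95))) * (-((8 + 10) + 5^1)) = -39560 / 325299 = -0.12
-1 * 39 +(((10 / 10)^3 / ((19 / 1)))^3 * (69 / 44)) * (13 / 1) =-11769147 / 301796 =-39.00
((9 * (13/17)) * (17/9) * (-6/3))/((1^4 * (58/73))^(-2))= -87464/5329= -16.41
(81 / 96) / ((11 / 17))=459 / 352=1.30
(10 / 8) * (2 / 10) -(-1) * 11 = 11.25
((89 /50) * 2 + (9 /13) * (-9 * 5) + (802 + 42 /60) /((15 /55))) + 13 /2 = 2849086 /975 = 2922.14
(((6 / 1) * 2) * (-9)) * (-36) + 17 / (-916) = 3561391 / 916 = 3887.98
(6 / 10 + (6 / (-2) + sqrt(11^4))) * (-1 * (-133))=78869 / 5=15773.80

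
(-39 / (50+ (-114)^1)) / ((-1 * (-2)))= 39 / 128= 0.30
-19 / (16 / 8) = -9.50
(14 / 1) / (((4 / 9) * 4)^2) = 567 / 128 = 4.43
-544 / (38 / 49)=-13328 / 19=-701.47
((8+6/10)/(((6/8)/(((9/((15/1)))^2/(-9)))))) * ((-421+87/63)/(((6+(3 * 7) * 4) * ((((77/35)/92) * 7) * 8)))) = 1.60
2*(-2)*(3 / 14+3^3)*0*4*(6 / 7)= 0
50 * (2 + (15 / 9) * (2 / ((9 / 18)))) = 1300 / 3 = 433.33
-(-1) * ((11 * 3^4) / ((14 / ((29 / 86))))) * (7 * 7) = 180873 / 172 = 1051.59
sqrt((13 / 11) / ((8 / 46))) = sqrt(3289) / 22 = 2.61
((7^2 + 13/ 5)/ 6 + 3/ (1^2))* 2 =116/ 5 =23.20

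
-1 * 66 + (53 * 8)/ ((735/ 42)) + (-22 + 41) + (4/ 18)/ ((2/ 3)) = -2356/ 105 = -22.44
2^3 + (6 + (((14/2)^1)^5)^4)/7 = 79792266297612063/7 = 11398895185373151.86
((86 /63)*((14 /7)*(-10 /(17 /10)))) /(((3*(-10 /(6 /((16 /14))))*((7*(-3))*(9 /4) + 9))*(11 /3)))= -1720 /85833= -0.02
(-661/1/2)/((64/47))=-31067/128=-242.71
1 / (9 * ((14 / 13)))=13 / 126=0.10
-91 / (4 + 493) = -13 / 71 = -0.18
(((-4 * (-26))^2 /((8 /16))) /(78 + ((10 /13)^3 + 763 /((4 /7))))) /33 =190102016 /409980153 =0.46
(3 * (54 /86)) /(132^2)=9 /83248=0.00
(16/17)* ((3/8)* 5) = 30/17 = 1.76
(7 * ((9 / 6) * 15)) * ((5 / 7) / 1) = 225 / 2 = 112.50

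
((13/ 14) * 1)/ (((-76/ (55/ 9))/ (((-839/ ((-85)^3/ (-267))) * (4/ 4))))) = 10677953/ 392057400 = 0.03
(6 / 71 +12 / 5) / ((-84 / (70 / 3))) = -49 / 71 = -0.69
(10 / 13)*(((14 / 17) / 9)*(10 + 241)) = 35140 / 1989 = 17.67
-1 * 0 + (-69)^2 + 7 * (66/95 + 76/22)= 5005597/1045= 4790.04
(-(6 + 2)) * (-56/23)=448/23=19.48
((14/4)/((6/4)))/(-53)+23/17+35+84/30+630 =9043007/13515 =669.11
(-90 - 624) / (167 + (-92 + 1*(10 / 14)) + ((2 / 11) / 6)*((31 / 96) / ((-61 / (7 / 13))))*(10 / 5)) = -6278047776 / 665737841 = -9.43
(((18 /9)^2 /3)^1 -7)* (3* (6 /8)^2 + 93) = -8585 /16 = -536.56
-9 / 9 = -1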